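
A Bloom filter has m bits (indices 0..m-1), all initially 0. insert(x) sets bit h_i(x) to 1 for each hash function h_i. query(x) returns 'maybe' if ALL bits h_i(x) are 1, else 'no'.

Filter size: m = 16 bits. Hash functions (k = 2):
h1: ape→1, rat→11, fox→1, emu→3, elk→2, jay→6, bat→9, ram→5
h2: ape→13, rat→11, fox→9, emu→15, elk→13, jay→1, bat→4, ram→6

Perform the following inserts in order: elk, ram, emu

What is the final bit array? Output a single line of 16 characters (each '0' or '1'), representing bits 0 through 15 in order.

Start: bits=0000000000000000
After insert 'elk': sets bits 2 13 -> bits=0010000000000100
After insert 'ram': sets bits 5 6 -> bits=0010011000000100
After insert 'emu': sets bits 3 15 -> bits=0011011000000101

Answer: 0011011000000101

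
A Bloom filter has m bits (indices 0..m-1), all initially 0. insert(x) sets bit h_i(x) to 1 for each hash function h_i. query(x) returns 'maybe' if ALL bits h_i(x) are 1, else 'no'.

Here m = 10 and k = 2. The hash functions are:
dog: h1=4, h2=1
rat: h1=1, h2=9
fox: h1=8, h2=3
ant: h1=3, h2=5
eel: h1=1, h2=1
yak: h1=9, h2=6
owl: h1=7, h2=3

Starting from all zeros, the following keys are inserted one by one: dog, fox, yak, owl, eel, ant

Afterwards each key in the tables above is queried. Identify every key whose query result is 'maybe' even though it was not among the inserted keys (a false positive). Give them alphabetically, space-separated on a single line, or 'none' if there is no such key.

Start: bits=0000000000
After insert 'dog': sets bits 1 4 -> bits=0100100000
After insert 'fox': sets bits 3 8 -> bits=0101100010
After insert 'yak': sets bits 6 9 -> bits=0101101011
After insert 'owl': sets bits 3 7 -> bits=0101101111
After insert 'eel': sets bits 1 -> bits=0101101111
After insert 'ant': sets bits 3 5 -> bits=0101111111
Not inserted: rat — query each against bits=0101111111:
query rat: checks bit1=1, bit9=1 (all 1) -> maybe => FALSE POSITIVE
False positives (alphabetical): rat

Answer: rat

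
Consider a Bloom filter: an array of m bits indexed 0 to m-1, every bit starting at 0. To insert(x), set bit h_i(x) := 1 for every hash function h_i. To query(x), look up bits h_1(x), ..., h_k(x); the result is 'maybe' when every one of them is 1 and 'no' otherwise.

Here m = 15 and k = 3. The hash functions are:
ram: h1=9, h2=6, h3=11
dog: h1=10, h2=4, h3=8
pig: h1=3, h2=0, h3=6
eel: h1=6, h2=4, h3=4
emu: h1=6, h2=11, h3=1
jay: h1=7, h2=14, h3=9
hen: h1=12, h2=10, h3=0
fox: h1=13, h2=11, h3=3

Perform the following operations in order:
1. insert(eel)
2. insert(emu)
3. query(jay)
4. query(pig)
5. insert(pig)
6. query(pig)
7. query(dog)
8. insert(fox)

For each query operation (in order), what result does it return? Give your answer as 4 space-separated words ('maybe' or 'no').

Start: bits=000000000000000
Op 1: insert eel -> sets bits 4 6 -> bits=000010100000000
Op 2: insert emu -> sets bits 1 6 11 -> bits=010010100001000
Op 3: query jay -> checks bit7=0, bit9=0, bit14=0 (has a 0) -> no
Op 4: query pig -> checks bit0=0, bit3=0, bit6=1 (has a 0) -> no
Op 5: insert pig -> sets bits 0 3 6 -> bits=110110100001000
Op 6: query pig -> checks bit0=1, bit3=1, bit6=1 (all 1) -> maybe
Op 7: query dog -> checks bit4=1, bit8=0, bit10=0 (has a 0) -> no
Op 8: insert fox -> sets bits 3 11 13 -> bits=110110100001010
Query results in order: no no maybe no

Answer: no no maybe no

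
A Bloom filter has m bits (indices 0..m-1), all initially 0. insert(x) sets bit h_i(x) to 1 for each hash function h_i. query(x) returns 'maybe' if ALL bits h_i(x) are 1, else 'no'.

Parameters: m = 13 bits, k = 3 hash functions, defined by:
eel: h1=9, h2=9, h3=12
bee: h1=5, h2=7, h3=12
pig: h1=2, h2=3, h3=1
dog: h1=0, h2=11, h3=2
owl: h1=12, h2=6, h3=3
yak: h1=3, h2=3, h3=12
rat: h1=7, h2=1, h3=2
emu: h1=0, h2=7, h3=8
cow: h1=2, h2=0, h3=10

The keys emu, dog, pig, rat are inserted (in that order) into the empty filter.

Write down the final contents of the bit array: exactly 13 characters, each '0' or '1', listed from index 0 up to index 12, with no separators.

Answer: 1111000110010

Derivation:
Start: bits=0000000000000
After insert 'emu': sets bits 0 7 8 -> bits=1000000110000
After insert 'dog': sets bits 0 2 11 -> bits=1010000110010
After insert 'pig': sets bits 1 2 3 -> bits=1111000110010
After insert 'rat': sets bits 1 2 7 -> bits=1111000110010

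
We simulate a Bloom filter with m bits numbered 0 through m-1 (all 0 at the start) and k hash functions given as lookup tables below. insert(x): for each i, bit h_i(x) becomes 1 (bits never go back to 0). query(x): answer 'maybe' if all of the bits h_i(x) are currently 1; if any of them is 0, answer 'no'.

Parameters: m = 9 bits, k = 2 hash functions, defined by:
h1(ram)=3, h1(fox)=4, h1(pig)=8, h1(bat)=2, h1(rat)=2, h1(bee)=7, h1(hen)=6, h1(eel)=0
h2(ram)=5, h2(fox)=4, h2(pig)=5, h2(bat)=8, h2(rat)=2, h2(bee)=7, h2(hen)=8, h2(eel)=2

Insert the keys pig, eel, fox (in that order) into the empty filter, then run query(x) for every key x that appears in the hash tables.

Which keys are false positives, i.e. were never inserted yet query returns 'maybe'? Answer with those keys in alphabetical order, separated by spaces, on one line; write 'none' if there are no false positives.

Answer: bat rat

Derivation:
Start: bits=000000000
After insert 'pig': sets bits 5 8 -> bits=000001001
After insert 'eel': sets bits 0 2 -> bits=101001001
After insert 'fox': sets bits 4 -> bits=101011001
Not inserted: bat bee hen ram rat — query each against bits=101011001:
query bat: checks bit2=1, bit8=1 (all 1) -> maybe => FALSE POSITIVE
query bee: checks bit7=0 (has a 0) -> no => not a false positive
query hen: checks bit6=0, bit8=1 (has a 0) -> no => not a false positive
query ram: checks bit3=0, bit5=1 (has a 0) -> no => not a false positive
query rat: checks bit2=1 (all 1) -> maybe => FALSE POSITIVE
False positives (alphabetical): bat rat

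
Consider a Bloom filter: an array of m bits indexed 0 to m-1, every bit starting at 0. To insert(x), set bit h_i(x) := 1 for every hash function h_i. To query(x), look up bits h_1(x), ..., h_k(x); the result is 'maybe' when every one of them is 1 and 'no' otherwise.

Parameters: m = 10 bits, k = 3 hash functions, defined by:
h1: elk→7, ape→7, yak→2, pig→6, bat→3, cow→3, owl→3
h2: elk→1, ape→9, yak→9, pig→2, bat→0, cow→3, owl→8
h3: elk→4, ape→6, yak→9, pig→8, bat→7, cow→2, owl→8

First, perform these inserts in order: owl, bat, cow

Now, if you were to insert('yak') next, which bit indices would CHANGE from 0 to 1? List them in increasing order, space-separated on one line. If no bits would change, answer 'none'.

Start: bits=0000000000
After insert 'owl': sets bits 3 8 -> bits=0001000010
After insert 'bat': sets bits 0 3 7 -> bits=1001000110
After insert 'cow': sets bits 2 3 -> bits=1011000110
insert 'yak' would touch bits 2 9; currently bit2=1, bit9=0
Bits that are 0 among those (would change 0->1): 9

Answer: 9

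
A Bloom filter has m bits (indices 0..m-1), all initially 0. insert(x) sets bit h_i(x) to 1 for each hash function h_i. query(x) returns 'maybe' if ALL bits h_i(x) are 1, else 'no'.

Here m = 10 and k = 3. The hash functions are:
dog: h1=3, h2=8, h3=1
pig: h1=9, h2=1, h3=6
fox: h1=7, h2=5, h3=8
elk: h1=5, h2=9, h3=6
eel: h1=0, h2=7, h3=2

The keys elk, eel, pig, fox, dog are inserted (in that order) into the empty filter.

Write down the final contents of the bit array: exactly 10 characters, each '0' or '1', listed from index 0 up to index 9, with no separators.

Start: bits=0000000000
After insert 'elk': sets bits 5 6 9 -> bits=0000011001
After insert 'eel': sets bits 0 2 7 -> bits=1010011101
After insert 'pig': sets bits 1 6 9 -> bits=1110011101
After insert 'fox': sets bits 5 7 8 -> bits=1110011111
After insert 'dog': sets bits 1 3 8 -> bits=1111011111

Answer: 1111011111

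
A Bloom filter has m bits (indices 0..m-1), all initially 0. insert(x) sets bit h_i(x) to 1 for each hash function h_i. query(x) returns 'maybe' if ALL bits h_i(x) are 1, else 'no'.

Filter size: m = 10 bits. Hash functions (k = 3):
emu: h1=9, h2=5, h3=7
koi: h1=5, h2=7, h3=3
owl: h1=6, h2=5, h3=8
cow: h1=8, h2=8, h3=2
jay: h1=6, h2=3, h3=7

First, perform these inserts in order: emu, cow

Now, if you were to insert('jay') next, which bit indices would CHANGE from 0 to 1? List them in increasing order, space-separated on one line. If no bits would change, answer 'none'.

Answer: 3 6

Derivation:
Start: bits=0000000000
After insert 'emu': sets bits 5 7 9 -> bits=0000010101
After insert 'cow': sets bits 2 8 -> bits=0010010111
insert 'jay' would touch bits 3 6 7; currently bit3=0, bit6=0, bit7=1
Bits that are 0 among those (would change 0->1): 3 6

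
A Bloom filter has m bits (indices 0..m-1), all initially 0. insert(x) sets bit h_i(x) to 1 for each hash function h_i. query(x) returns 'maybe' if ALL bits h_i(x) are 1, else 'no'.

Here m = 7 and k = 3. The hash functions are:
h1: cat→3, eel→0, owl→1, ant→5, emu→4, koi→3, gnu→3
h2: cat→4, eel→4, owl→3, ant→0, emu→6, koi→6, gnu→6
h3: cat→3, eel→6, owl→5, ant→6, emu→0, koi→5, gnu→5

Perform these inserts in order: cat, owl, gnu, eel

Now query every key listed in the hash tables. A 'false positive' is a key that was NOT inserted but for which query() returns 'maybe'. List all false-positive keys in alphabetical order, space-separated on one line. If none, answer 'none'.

Answer: ant emu koi

Derivation:
Start: bits=0000000
After insert 'cat': sets bits 3 4 -> bits=0001100
After insert 'owl': sets bits 1 3 5 -> bits=0101110
After insert 'gnu': sets bits 3 5 6 -> bits=0101111
After insert 'eel': sets bits 0 4 6 -> bits=1101111
Not inserted: ant emu koi — query each against bits=1101111:
query ant: checks bit0=1, bit5=1, bit6=1 (all 1) -> maybe => FALSE POSITIVE
query emu: checks bit0=1, bit4=1, bit6=1 (all 1) -> maybe => FALSE POSITIVE
query koi: checks bit3=1, bit5=1, bit6=1 (all 1) -> maybe => FALSE POSITIVE
False positives (alphabetical): ant emu koi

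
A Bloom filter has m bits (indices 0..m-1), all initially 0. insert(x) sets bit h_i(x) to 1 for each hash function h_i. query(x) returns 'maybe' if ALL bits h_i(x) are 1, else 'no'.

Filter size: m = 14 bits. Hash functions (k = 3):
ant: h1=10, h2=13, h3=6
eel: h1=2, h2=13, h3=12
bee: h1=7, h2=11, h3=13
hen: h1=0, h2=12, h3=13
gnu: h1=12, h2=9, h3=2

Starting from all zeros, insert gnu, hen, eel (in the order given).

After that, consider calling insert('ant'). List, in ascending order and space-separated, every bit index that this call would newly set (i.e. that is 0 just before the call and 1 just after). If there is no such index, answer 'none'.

Start: bits=00000000000000
After insert 'gnu': sets bits 2 9 12 -> bits=00100000010010
After insert 'hen': sets bits 0 12 13 -> bits=10100000010011
After insert 'eel': sets bits 2 12 13 -> bits=10100000010011
insert 'ant' would touch bits 6 10 13; currently bit6=0, bit10=0, bit13=1
Bits that are 0 among those (would change 0->1): 6 10

Answer: 6 10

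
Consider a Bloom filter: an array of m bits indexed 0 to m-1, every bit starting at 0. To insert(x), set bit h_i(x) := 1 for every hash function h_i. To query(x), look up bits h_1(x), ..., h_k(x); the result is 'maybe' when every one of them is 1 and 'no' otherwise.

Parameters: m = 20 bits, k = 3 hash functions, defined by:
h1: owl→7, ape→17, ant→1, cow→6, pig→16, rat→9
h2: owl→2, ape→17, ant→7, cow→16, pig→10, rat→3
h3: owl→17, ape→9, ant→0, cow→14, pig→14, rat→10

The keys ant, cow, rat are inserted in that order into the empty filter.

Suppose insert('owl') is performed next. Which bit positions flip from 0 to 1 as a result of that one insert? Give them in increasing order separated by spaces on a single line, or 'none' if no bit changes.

Answer: 2 17

Derivation:
Start: bits=00000000000000000000
After insert 'ant': sets bits 0 1 7 -> bits=11000001000000000000
After insert 'cow': sets bits 6 14 16 -> bits=11000011000000101000
After insert 'rat': sets bits 3 9 10 -> bits=11010011011000101000
insert 'owl' would touch bits 2 7 17; currently bit2=0, bit7=1, bit17=0
Bits that are 0 among those (would change 0->1): 2 17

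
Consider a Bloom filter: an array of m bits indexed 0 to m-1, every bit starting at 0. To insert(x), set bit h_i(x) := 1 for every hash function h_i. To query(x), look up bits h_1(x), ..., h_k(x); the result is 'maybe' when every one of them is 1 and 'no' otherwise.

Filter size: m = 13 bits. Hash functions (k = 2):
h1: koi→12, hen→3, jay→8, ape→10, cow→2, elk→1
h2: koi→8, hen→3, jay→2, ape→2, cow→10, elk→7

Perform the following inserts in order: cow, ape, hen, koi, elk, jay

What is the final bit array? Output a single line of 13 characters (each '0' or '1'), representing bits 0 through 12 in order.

Start: bits=0000000000000
After insert 'cow': sets bits 2 10 -> bits=0010000000100
After insert 'ape': sets bits 2 10 -> bits=0010000000100
After insert 'hen': sets bits 3 -> bits=0011000000100
After insert 'koi': sets bits 8 12 -> bits=0011000010101
After insert 'elk': sets bits 1 7 -> bits=0111000110101
After insert 'jay': sets bits 2 8 -> bits=0111000110101

Answer: 0111000110101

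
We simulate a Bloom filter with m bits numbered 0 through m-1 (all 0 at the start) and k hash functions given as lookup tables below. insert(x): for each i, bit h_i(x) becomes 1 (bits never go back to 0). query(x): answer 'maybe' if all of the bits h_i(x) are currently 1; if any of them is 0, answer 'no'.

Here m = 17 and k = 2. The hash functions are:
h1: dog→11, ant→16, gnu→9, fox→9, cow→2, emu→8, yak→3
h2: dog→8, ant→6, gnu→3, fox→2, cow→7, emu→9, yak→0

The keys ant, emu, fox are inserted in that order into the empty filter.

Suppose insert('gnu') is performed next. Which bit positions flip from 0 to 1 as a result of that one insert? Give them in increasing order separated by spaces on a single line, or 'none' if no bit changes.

Start: bits=00000000000000000
After insert 'ant': sets bits 6 16 -> bits=00000010000000001
After insert 'emu': sets bits 8 9 -> bits=00000010110000001
After insert 'fox': sets bits 2 9 -> bits=00100010110000001
insert 'gnu' would touch bits 3 9; currently bit3=0, bit9=1
Bits that are 0 among those (would change 0->1): 3

Answer: 3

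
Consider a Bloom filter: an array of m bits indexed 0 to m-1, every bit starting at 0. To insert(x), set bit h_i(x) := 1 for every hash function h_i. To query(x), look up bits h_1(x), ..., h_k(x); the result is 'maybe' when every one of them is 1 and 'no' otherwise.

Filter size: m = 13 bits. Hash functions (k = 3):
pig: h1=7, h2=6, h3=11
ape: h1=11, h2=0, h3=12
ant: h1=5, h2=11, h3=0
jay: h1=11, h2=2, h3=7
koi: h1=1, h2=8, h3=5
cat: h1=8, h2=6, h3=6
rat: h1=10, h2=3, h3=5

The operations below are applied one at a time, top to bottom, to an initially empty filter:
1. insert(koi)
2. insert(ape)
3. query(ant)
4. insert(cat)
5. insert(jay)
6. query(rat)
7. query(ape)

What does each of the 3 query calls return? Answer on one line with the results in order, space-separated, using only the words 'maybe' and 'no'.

Start: bits=0000000000000
Op 1: insert koi -> sets bits 1 5 8 -> bits=0100010010000
Op 2: insert ape -> sets bits 0 11 12 -> bits=1100010010011
Op 3: query ant -> checks bit0=1, bit5=1, bit11=1 (all 1) -> maybe
Op 4: insert cat -> sets bits 6 8 -> bits=1100011010011
Op 5: insert jay -> sets bits 2 7 11 -> bits=1110011110011
Op 6: query rat -> checks bit3=0, bit5=1, bit10=0 (has a 0) -> no
Op 7: query ape -> checks bit0=1, bit11=1, bit12=1 (all 1) -> maybe
Query results in order: maybe no maybe

Answer: maybe no maybe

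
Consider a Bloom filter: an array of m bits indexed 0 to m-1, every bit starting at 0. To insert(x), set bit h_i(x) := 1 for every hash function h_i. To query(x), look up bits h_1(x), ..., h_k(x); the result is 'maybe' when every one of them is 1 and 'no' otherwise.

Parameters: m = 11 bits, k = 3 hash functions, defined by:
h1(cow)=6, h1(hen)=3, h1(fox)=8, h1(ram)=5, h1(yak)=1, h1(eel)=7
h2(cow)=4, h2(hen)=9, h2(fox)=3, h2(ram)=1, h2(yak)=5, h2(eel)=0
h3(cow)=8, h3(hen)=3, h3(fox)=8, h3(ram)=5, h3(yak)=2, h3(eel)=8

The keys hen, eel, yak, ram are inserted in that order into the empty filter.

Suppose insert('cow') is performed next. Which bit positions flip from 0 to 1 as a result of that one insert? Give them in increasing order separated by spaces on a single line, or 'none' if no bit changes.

Answer: 4 6

Derivation:
Start: bits=00000000000
After insert 'hen': sets bits 3 9 -> bits=00010000010
After insert 'eel': sets bits 0 7 8 -> bits=10010001110
After insert 'yak': sets bits 1 2 5 -> bits=11110101110
After insert 'ram': sets bits 1 5 -> bits=11110101110
insert 'cow' would touch bits 4 6 8; currently bit4=0, bit6=0, bit8=1
Bits that are 0 among those (would change 0->1): 4 6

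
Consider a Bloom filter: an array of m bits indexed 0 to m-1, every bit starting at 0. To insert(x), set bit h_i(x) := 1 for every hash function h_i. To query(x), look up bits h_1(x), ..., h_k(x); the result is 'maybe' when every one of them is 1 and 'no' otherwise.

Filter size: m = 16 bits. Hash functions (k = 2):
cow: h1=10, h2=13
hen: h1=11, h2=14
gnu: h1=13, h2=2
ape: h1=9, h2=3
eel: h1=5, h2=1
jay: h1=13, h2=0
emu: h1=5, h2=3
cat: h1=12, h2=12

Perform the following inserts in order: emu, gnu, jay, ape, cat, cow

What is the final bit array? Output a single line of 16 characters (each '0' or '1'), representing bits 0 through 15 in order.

Answer: 1011010001101100

Derivation:
Start: bits=0000000000000000
After insert 'emu': sets bits 3 5 -> bits=0001010000000000
After insert 'gnu': sets bits 2 13 -> bits=0011010000000100
After insert 'jay': sets bits 0 13 -> bits=1011010000000100
After insert 'ape': sets bits 3 9 -> bits=1011010001000100
After insert 'cat': sets bits 12 -> bits=1011010001001100
After insert 'cow': sets bits 10 13 -> bits=1011010001101100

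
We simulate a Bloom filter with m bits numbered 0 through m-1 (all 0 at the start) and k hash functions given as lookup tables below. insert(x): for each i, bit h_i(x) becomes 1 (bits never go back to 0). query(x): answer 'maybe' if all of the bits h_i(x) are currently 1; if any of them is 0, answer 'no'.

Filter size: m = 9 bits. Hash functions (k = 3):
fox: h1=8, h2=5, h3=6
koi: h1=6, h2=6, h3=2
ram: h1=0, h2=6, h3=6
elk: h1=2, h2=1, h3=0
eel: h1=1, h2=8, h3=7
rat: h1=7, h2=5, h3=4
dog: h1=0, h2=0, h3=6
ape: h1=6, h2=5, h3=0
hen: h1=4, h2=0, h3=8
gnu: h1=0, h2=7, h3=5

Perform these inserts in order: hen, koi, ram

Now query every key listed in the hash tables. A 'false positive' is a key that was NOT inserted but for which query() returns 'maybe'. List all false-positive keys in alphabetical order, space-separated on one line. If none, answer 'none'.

Answer: dog

Derivation:
Start: bits=000000000
After insert 'hen': sets bits 0 4 8 -> bits=100010001
After insert 'koi': sets bits 2 6 -> bits=101010101
After insert 'ram': sets bits 0 6 -> bits=101010101
Not inserted: ape dog eel elk fox gnu rat — query each against bits=101010101:
query ape: checks bit0=1, bit5=0, bit6=1 (has a 0) -> no => not a false positive
query dog: checks bit0=1, bit6=1 (all 1) -> maybe => FALSE POSITIVE
query eel: checks bit1=0, bit7=0, bit8=1 (has a 0) -> no => not a false positive
query elk: checks bit0=1, bit1=0, bit2=1 (has a 0) -> no => not a false positive
query fox: checks bit5=0, bit6=1, bit8=1 (has a 0) -> no => not a false positive
query gnu: checks bit0=1, bit5=0, bit7=0 (has a 0) -> no => not a false positive
query rat: checks bit4=1, bit5=0, bit7=0 (has a 0) -> no => not a false positive
False positives (alphabetical): dog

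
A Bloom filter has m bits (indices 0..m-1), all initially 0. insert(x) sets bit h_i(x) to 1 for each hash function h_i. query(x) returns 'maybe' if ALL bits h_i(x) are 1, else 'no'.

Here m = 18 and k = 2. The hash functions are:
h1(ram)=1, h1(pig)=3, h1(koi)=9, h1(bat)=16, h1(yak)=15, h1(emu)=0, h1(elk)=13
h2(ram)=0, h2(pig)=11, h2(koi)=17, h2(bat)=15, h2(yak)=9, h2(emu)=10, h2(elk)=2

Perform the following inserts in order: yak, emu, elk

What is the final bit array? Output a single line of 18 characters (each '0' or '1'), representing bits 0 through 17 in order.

Answer: 101000000110010100

Derivation:
Start: bits=000000000000000000
After insert 'yak': sets bits 9 15 -> bits=000000000100000100
After insert 'emu': sets bits 0 10 -> bits=100000000110000100
After insert 'elk': sets bits 2 13 -> bits=101000000110010100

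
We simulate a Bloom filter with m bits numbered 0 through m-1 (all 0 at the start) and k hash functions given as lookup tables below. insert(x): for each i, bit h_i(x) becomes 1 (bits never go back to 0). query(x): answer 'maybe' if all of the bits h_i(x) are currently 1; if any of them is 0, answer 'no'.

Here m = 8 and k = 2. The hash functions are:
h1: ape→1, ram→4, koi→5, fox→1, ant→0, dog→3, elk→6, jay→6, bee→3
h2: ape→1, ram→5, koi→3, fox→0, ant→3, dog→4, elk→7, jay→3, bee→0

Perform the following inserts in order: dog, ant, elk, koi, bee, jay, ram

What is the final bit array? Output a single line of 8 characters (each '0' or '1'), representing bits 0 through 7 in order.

Start: bits=00000000
After insert 'dog': sets bits 3 4 -> bits=00011000
After insert 'ant': sets bits 0 3 -> bits=10011000
After insert 'elk': sets bits 6 7 -> bits=10011011
After insert 'koi': sets bits 3 5 -> bits=10011111
After insert 'bee': sets bits 0 3 -> bits=10011111
After insert 'jay': sets bits 3 6 -> bits=10011111
After insert 'ram': sets bits 4 5 -> bits=10011111

Answer: 10011111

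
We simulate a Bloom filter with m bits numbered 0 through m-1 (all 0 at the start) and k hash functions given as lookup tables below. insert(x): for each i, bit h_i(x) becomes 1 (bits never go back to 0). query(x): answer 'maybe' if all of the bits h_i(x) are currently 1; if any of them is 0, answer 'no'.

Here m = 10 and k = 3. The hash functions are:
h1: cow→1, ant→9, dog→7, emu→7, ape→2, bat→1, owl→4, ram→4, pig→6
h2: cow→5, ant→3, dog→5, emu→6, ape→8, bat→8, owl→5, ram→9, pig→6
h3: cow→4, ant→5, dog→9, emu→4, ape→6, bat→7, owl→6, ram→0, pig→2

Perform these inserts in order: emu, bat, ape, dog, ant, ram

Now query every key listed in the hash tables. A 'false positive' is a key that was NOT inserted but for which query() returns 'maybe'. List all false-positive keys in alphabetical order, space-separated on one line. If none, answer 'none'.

Answer: cow owl pig

Derivation:
Start: bits=0000000000
After insert 'emu': sets bits 4 6 7 -> bits=0000101100
After insert 'bat': sets bits 1 7 8 -> bits=0100101110
After insert 'ape': sets bits 2 6 8 -> bits=0110101110
After insert 'dog': sets bits 5 7 9 -> bits=0110111111
After insert 'ant': sets bits 3 5 9 -> bits=0111111111
After insert 'ram': sets bits 0 4 9 -> bits=1111111111
Not inserted: cow owl pig — query each against bits=1111111111:
query cow: checks bit1=1, bit4=1, bit5=1 (all 1) -> maybe => FALSE POSITIVE
query owl: checks bit4=1, bit5=1, bit6=1 (all 1) -> maybe => FALSE POSITIVE
query pig: checks bit2=1, bit6=1 (all 1) -> maybe => FALSE POSITIVE
False positives (alphabetical): cow owl pig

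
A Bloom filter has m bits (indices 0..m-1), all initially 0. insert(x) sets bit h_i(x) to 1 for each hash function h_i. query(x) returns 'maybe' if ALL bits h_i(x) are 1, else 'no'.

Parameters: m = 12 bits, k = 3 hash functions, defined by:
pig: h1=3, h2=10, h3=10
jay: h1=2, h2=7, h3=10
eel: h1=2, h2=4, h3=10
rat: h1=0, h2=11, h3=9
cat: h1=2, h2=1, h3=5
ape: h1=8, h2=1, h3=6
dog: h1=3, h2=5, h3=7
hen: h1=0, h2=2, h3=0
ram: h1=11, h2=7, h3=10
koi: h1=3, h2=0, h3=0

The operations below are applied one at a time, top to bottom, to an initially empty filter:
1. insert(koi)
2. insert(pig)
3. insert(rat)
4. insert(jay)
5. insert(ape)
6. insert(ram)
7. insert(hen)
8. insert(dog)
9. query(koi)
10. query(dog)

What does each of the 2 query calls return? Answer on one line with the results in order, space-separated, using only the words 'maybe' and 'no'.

Start: bits=000000000000
Op 1: insert koi -> sets bits 0 3 -> bits=100100000000
Op 2: insert pig -> sets bits 3 10 -> bits=100100000010
Op 3: insert rat -> sets bits 0 9 11 -> bits=100100000111
Op 4: insert jay -> sets bits 2 7 10 -> bits=101100010111
Op 5: insert ape -> sets bits 1 6 8 -> bits=111100111111
Op 6: insert ram -> sets bits 7 10 11 -> bits=111100111111
Op 7: insert hen -> sets bits 0 2 -> bits=111100111111
Op 8: insert dog -> sets bits 3 5 7 -> bits=111101111111
Op 9: query koi -> checks bit0=1, bit3=1 (all 1) -> maybe
Op 10: query dog -> checks bit3=1, bit5=1, bit7=1 (all 1) -> maybe
Query results in order: maybe maybe

Answer: maybe maybe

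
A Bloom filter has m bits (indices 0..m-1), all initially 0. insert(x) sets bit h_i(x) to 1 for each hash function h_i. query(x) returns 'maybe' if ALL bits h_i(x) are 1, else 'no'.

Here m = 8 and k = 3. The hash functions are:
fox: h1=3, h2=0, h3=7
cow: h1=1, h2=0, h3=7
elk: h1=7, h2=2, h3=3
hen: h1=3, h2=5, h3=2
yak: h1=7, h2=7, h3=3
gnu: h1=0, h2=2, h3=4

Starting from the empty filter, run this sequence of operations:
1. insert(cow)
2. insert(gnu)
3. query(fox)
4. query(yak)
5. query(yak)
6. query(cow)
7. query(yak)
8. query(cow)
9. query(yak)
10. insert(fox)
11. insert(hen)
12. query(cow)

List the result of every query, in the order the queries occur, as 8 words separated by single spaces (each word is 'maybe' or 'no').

Answer: no no no maybe no maybe no maybe

Derivation:
Start: bits=00000000
Op 1: insert cow -> sets bits 0 1 7 -> bits=11000001
Op 2: insert gnu -> sets bits 0 2 4 -> bits=11101001
Op 3: query fox -> checks bit0=1, bit3=0, bit7=1 (has a 0) -> no
Op 4: query yak -> checks bit3=0, bit7=1 (has a 0) -> no
Op 5: query yak -> checks bit3=0, bit7=1 (has a 0) -> no
Op 6: query cow -> checks bit0=1, bit1=1, bit7=1 (all 1) -> maybe
Op 7: query yak -> checks bit3=0, bit7=1 (has a 0) -> no
Op 8: query cow -> checks bit0=1, bit1=1, bit7=1 (all 1) -> maybe
Op 9: query yak -> checks bit3=0, bit7=1 (has a 0) -> no
Op 10: insert fox -> sets bits 0 3 7 -> bits=11111001
Op 11: insert hen -> sets bits 2 3 5 -> bits=11111101
Op 12: query cow -> checks bit0=1, bit1=1, bit7=1 (all 1) -> maybe
Query results in order: no no no maybe no maybe no maybe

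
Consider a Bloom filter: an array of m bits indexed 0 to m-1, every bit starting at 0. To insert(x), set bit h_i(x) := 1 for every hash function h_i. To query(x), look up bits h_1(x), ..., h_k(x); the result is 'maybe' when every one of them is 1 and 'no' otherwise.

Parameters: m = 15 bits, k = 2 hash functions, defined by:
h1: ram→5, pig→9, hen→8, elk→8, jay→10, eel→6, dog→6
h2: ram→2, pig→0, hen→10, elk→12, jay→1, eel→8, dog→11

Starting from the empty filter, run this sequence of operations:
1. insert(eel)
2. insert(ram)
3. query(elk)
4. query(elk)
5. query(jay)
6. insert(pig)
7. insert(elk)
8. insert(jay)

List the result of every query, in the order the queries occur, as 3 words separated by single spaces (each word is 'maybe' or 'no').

Answer: no no no

Derivation:
Start: bits=000000000000000
Op 1: insert eel -> sets bits 6 8 -> bits=000000101000000
Op 2: insert ram -> sets bits 2 5 -> bits=001001101000000
Op 3: query elk -> checks bit8=1, bit12=0 (has a 0) -> no
Op 4: query elk -> checks bit8=1, bit12=0 (has a 0) -> no
Op 5: query jay -> checks bit1=0, bit10=0 (has a 0) -> no
Op 6: insert pig -> sets bits 0 9 -> bits=101001101100000
Op 7: insert elk -> sets bits 8 12 -> bits=101001101100100
Op 8: insert jay -> sets bits 1 10 -> bits=111001101110100
Query results in order: no no no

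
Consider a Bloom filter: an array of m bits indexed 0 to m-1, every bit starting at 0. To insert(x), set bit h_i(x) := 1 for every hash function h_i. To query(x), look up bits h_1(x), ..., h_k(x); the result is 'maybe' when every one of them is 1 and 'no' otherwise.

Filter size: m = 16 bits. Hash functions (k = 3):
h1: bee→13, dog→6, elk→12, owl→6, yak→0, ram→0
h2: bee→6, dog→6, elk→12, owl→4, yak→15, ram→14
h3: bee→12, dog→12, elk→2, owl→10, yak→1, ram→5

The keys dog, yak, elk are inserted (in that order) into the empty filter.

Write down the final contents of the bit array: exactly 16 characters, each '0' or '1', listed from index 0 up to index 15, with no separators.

Start: bits=0000000000000000
After insert 'dog': sets bits 6 12 -> bits=0000001000001000
After insert 'yak': sets bits 0 1 15 -> bits=1100001000001001
After insert 'elk': sets bits 2 12 -> bits=1110001000001001

Answer: 1110001000001001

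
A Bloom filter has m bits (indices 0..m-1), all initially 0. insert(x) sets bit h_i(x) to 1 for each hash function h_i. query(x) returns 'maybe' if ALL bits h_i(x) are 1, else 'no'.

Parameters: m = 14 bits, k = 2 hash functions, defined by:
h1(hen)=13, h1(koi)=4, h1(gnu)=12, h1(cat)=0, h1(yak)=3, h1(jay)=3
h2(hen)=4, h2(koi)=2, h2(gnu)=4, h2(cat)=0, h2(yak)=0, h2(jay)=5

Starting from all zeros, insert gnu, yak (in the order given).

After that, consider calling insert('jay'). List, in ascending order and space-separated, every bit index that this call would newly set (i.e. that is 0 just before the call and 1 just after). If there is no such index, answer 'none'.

Answer: 5

Derivation:
Start: bits=00000000000000
After insert 'gnu': sets bits 4 12 -> bits=00001000000010
After insert 'yak': sets bits 0 3 -> bits=10011000000010
insert 'jay' would touch bits 3 5; currently bit3=1, bit5=0
Bits that are 0 among those (would change 0->1): 5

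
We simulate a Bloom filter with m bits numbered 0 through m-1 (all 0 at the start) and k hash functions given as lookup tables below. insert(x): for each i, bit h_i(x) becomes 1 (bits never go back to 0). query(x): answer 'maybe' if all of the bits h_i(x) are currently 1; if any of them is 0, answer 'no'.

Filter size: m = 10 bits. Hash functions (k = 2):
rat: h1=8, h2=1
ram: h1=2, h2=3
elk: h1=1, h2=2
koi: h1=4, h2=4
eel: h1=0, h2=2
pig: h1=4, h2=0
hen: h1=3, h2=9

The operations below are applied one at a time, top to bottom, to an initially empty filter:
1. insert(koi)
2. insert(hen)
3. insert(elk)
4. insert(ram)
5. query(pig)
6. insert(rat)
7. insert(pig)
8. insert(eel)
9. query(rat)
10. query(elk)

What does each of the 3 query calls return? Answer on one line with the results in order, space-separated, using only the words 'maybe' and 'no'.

Answer: no maybe maybe

Derivation:
Start: bits=0000000000
Op 1: insert koi -> sets bits 4 -> bits=0000100000
Op 2: insert hen -> sets bits 3 9 -> bits=0001100001
Op 3: insert elk -> sets bits 1 2 -> bits=0111100001
Op 4: insert ram -> sets bits 2 3 -> bits=0111100001
Op 5: query pig -> checks bit0=0, bit4=1 (has a 0) -> no
Op 6: insert rat -> sets bits 1 8 -> bits=0111100011
Op 7: insert pig -> sets bits 0 4 -> bits=1111100011
Op 8: insert eel -> sets bits 0 2 -> bits=1111100011
Op 9: query rat -> checks bit1=1, bit8=1 (all 1) -> maybe
Op 10: query elk -> checks bit1=1, bit2=1 (all 1) -> maybe
Query results in order: no maybe maybe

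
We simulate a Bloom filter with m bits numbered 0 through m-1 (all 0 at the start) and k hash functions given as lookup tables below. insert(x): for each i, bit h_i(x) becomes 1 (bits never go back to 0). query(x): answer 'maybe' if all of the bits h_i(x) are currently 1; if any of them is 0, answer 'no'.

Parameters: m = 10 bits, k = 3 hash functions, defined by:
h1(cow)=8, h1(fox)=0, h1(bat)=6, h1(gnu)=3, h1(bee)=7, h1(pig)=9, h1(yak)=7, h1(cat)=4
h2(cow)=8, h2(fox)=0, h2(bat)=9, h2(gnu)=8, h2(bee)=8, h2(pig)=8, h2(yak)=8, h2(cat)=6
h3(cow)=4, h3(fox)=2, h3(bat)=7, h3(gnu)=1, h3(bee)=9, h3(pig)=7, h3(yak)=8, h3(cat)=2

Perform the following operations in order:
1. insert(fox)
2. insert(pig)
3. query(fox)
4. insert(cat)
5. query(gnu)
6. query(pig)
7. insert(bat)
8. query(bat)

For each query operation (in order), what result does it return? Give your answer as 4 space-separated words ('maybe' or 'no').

Answer: maybe no maybe maybe

Derivation:
Start: bits=0000000000
Op 1: insert fox -> sets bits 0 2 -> bits=1010000000
Op 2: insert pig -> sets bits 7 8 9 -> bits=1010000111
Op 3: query fox -> checks bit0=1, bit2=1 (all 1) -> maybe
Op 4: insert cat -> sets bits 2 4 6 -> bits=1010101111
Op 5: query gnu -> checks bit1=0, bit3=0, bit8=1 (has a 0) -> no
Op 6: query pig -> checks bit7=1, bit8=1, bit9=1 (all 1) -> maybe
Op 7: insert bat -> sets bits 6 7 9 -> bits=1010101111
Op 8: query bat -> checks bit6=1, bit7=1, bit9=1 (all 1) -> maybe
Query results in order: maybe no maybe maybe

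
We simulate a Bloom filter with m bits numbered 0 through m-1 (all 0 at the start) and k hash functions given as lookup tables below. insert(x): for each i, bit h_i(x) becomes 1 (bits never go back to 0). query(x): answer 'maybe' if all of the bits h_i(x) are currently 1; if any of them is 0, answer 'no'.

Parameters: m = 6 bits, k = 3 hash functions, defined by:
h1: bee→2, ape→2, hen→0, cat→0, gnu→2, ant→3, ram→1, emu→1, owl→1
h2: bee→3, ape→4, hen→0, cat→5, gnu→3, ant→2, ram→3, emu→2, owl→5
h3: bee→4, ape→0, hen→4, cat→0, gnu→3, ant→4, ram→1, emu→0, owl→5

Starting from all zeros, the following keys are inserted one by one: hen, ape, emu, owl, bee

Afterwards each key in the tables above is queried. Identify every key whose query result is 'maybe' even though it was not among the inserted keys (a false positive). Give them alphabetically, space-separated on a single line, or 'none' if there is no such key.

Answer: ant cat gnu ram

Derivation:
Start: bits=000000
After insert 'hen': sets bits 0 4 -> bits=100010
After insert 'ape': sets bits 0 2 4 -> bits=101010
After insert 'emu': sets bits 0 1 2 -> bits=111010
After insert 'owl': sets bits 1 5 -> bits=111011
After insert 'bee': sets bits 2 3 4 -> bits=111111
Not inserted: ant cat gnu ram — query each against bits=111111:
query ant: checks bit2=1, bit3=1, bit4=1 (all 1) -> maybe => FALSE POSITIVE
query cat: checks bit0=1, bit5=1 (all 1) -> maybe => FALSE POSITIVE
query gnu: checks bit2=1, bit3=1 (all 1) -> maybe => FALSE POSITIVE
query ram: checks bit1=1, bit3=1 (all 1) -> maybe => FALSE POSITIVE
False positives (alphabetical): ant cat gnu ram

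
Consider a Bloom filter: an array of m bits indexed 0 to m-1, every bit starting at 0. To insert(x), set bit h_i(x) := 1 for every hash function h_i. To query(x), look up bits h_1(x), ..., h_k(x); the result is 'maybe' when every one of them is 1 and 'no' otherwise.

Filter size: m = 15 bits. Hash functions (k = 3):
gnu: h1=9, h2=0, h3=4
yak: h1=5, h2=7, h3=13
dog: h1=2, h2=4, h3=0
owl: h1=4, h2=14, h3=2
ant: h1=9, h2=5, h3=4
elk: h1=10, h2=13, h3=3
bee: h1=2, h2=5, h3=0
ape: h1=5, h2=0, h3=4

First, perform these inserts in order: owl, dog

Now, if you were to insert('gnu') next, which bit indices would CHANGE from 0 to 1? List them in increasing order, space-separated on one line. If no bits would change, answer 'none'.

Answer: 9

Derivation:
Start: bits=000000000000000
After insert 'owl': sets bits 2 4 14 -> bits=001010000000001
After insert 'dog': sets bits 0 2 4 -> bits=101010000000001
insert 'gnu' would touch bits 0 4 9; currently bit0=1, bit4=1, bit9=0
Bits that are 0 among those (would change 0->1): 9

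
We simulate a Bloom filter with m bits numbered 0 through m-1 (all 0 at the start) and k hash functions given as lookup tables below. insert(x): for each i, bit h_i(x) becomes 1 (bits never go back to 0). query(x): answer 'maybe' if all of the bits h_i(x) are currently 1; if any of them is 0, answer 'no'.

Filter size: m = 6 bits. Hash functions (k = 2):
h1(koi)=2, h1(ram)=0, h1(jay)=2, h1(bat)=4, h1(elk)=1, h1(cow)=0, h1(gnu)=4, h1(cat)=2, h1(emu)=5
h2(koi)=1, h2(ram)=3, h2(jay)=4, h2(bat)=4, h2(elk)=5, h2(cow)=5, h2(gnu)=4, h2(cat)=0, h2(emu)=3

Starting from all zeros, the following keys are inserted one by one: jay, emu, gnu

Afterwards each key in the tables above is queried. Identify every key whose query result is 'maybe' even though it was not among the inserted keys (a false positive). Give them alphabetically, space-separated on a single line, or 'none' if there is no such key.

Start: bits=000000
After insert 'jay': sets bits 2 4 -> bits=001010
After insert 'emu': sets bits 3 5 -> bits=001111
After insert 'gnu': sets bits 4 -> bits=001111
Not inserted: bat cat cow elk koi ram — query each against bits=001111:
query bat: checks bit4=1 (all 1) -> maybe => FALSE POSITIVE
query cat: checks bit0=0, bit2=1 (has a 0) -> no => not a false positive
query cow: checks bit0=0, bit5=1 (has a 0) -> no => not a false positive
query elk: checks bit1=0, bit5=1 (has a 0) -> no => not a false positive
query koi: checks bit1=0, bit2=1 (has a 0) -> no => not a false positive
query ram: checks bit0=0, bit3=1 (has a 0) -> no => not a false positive
False positives (alphabetical): bat

Answer: bat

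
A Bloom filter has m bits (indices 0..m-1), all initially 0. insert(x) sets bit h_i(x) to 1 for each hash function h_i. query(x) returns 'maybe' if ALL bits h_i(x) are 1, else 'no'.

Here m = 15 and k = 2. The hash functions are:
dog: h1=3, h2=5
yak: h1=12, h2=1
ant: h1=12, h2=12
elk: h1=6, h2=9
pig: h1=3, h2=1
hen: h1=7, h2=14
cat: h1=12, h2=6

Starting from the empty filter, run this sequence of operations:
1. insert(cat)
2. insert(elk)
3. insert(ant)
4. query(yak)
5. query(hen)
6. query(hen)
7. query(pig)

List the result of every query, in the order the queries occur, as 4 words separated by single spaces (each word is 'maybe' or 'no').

Start: bits=000000000000000
Op 1: insert cat -> sets bits 6 12 -> bits=000000100000100
Op 2: insert elk -> sets bits 6 9 -> bits=000000100100100
Op 3: insert ant -> sets bits 12 -> bits=000000100100100
Op 4: query yak -> checks bit1=0, bit12=1 (has a 0) -> no
Op 5: query hen -> checks bit7=0, bit14=0 (has a 0) -> no
Op 6: query hen -> checks bit7=0, bit14=0 (has a 0) -> no
Op 7: query pig -> checks bit1=0, bit3=0 (has a 0) -> no
Query results in order: no no no no

Answer: no no no no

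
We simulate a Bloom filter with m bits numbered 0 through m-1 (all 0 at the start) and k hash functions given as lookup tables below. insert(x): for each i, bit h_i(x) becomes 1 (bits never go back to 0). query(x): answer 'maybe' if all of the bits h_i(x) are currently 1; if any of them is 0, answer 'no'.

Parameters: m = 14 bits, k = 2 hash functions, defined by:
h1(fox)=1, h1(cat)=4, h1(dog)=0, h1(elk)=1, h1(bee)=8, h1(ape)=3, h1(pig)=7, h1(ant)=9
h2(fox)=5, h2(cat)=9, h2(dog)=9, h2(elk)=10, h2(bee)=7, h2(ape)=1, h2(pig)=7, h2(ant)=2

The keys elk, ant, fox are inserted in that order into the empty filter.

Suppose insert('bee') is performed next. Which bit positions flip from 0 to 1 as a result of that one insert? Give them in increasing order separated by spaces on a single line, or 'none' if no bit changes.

Answer: 7 8

Derivation:
Start: bits=00000000000000
After insert 'elk': sets bits 1 10 -> bits=01000000001000
After insert 'ant': sets bits 2 9 -> bits=01100000011000
After insert 'fox': sets bits 1 5 -> bits=01100100011000
insert 'bee' would touch bits 7 8; currently bit7=0, bit8=0
Bits that are 0 among those (would change 0->1): 7 8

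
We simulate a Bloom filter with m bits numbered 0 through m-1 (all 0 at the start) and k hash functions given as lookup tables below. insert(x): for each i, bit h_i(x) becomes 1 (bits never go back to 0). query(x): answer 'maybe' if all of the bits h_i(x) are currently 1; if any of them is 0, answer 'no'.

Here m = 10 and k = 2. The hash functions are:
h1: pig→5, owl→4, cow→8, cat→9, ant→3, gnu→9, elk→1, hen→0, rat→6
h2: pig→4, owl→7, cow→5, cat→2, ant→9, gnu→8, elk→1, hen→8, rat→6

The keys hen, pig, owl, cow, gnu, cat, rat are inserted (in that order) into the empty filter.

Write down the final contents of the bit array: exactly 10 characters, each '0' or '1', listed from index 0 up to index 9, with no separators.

Start: bits=0000000000
After insert 'hen': sets bits 0 8 -> bits=1000000010
After insert 'pig': sets bits 4 5 -> bits=1000110010
After insert 'owl': sets bits 4 7 -> bits=1000110110
After insert 'cow': sets bits 5 8 -> bits=1000110110
After insert 'gnu': sets bits 8 9 -> bits=1000110111
After insert 'cat': sets bits 2 9 -> bits=1010110111
After insert 'rat': sets bits 6 -> bits=1010111111

Answer: 1010111111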